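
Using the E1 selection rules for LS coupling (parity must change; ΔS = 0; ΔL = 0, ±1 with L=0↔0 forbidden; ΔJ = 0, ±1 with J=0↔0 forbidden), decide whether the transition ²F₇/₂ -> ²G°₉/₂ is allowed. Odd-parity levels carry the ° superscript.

Parity must change: even → odd — passes.
ΔS = 0: S: 1/2 → 1/2 — passes.
ΔL = 0, ±1 (not L=0↔0): L: 3 → 4, ΔL = +1 — passes.
ΔJ = 0, ±1 (not J=0↔0): J: 7/2 → 9/2, ΔJ = +1 — passes.
All four E1 rules are satisfied.

allowed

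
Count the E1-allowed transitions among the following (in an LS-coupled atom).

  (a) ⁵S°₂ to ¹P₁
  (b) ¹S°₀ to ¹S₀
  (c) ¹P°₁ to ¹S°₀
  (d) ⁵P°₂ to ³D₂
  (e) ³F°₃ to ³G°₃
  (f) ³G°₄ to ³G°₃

(a) forbidden (ΔS fails)
(b) forbidden (ΔL, ΔJ fail)
(c) forbidden (parity fails)
(d) forbidden (ΔS fails)
(e) forbidden (parity fails)
(f) forbidden (parity fails)
Total allowed: 0 of 6.

0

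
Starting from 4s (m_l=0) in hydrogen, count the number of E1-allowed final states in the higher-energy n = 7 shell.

E1 requires Δl = ±1, so l_f ∈ {-1, 1}; with 0 ≤ l_f ≤ n_f−1 = 6, the allowed l_f values are {1}.
For l_f = 1: m_f ∈ {m_i−1, m_i, m_i+1} ∩ [−1, 1] = {-1, 0, 1} → 3 states.
Total: 3.

3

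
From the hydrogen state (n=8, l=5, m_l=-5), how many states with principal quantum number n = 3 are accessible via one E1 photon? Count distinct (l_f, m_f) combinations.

E1 requires l_f ∈ {4, 6}, but neither lies in [0, 2], so no final state is reachable.
Total: 0.

0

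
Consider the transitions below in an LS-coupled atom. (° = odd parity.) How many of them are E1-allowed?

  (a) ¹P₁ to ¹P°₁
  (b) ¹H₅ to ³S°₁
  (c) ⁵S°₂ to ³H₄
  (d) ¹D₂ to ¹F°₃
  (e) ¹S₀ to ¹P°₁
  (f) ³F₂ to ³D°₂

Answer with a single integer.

4

(a) allowed
(b) forbidden (ΔS, ΔL, ΔJ fail)
(c) forbidden (ΔS, ΔL, ΔJ fail)
(d) allowed
(e) allowed
(f) allowed
Total allowed: 4 of 6.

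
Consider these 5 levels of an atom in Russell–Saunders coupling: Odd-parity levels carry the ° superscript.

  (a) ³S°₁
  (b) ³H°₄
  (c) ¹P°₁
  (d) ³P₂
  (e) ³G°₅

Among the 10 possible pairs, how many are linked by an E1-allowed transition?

1

(a)–(b): forbidden (parity, ΔL, ΔJ).
(a)–(c): forbidden (parity, ΔS).
(a)–(d): allowed.
(a)–(e): forbidden (parity, ΔL, ΔJ).
(b)–(c): forbidden (parity, ΔS, ΔL, ΔJ).
(b)–(d): forbidden (ΔL, ΔJ).
(b)–(e): forbidden (parity).
(c)–(d): forbidden (ΔS).
(c)–(e): forbidden (parity, ΔS, ΔL, ΔJ).
(d)–(e): forbidden (ΔL, ΔJ).
Allowed pairs: 1 of 10.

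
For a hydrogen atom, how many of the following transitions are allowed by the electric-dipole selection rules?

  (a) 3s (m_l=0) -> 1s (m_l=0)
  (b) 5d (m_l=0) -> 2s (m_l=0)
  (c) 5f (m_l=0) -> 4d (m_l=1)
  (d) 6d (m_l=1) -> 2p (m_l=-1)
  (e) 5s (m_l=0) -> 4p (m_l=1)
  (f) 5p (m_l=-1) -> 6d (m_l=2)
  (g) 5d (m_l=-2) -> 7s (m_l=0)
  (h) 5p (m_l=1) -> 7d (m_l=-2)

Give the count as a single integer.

(a) forbidden — Δl = +0 (E1 requires Δl = ±1)
(b) forbidden — Δl = -2 (E1 requires Δl = ±1)
(c) allowed
(d) forbidden — Δm_l = -2 (E1 requires Δm_l = 0, ±1)
(e) allowed
(f) forbidden — Δm_l = +3 (E1 requires Δm_l = 0, ±1)
(g) forbidden — Δl = -2 (E1 requires Δl = ±1); Δm_l = +2 (E1 requires Δm_l = 0, ±1)
(h) forbidden — Δm_l = -3 (E1 requires Δm_l = 0, ±1)
Total allowed: 2 of 8.

2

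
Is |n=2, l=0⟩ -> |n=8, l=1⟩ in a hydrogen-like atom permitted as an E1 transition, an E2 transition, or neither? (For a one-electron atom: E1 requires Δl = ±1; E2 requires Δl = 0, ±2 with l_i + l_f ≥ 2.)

Δl = 1 − 0 = +1; l_i + l_f = 1.
E1 (Δl = ±1): satisfied.
E2 (Δl = 0,±2, l_i+l_f ≥ 2): not satisfied.

E1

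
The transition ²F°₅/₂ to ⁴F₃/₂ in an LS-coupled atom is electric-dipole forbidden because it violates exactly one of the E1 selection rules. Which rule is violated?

the ΔS = 0 rule

Reading off the term symbols: S 1/2→3/2, L 3→3, J 5/2→3/2, parity odd→even.
ΔJ = 0, ±1 (not J=0↔0): J: 5/2 → 3/2, ΔJ = -1 — passes.
ΔL = 0, ±1 (not L=0↔0): L: 3 → 3, ΔL = +0 — passes.
Parity must change: odd → even — passes.
ΔS = 0: S: 1/2 → 3/2 — fails.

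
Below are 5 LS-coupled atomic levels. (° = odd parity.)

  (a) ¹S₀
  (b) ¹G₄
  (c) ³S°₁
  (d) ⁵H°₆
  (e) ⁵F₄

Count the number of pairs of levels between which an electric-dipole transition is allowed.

(a)–(b): forbidden (parity, ΔL, ΔJ).
(a)–(c): forbidden (ΔS, ΔL).
(a)–(d): forbidden (ΔS, ΔL, ΔJ).
(a)–(e): forbidden (parity, ΔS, ΔL, ΔJ).
(b)–(c): forbidden (ΔS, ΔL, ΔJ).
(b)–(d): forbidden (ΔS, ΔJ).
(b)–(e): forbidden (parity, ΔS).
(c)–(d): forbidden (parity, ΔS, ΔL, ΔJ).
(c)–(e): forbidden (ΔS, ΔL, ΔJ).
(d)–(e): forbidden (ΔL, ΔJ).
Allowed pairs: 0 of 10.

0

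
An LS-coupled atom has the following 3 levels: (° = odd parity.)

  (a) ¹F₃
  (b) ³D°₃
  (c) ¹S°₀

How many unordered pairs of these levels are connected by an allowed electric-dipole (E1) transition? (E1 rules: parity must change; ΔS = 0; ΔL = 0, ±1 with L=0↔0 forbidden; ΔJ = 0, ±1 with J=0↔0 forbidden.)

0

(a)–(b): forbidden (ΔS).
(a)–(c): forbidden (ΔL, ΔJ).
(b)–(c): forbidden (parity, ΔS, ΔL, ΔJ).
Allowed pairs: 0 of 3.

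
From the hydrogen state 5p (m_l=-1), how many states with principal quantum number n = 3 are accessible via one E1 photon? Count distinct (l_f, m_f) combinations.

E1 requires Δl = ±1, so l_f ∈ {0, 2}; with 0 ≤ l_f ≤ n_f−1 = 2, the allowed l_f values are {0, 2}.
For l_f = 0: m_f ∈ {m_i−1, m_i, m_i+1} ∩ [−0, 0] = {0} → 1 state.
For l_f = 2: m_f ∈ {m_i−1, m_i, m_i+1} ∩ [−2, 2] = {-2, -1, 0} → 3 states.
Total: 4.

4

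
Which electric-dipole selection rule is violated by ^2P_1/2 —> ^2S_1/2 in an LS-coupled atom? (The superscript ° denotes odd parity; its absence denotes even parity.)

Reading off the term symbols: S 1/2→1/2, L 1→0, J 1/2→1/2, parity even→even.
ΔJ = 0, ±1 (not J=0↔0): J: 1/2 → 1/2, ΔJ = +0 — satisfied.
Parity must change: even → even — violated.
ΔL = 0, ±1 (not L=0↔0): L: 1 → 0, ΔL = -1 — satisfied.
ΔS = 0: S: 1/2 → 1/2 — satisfied.

parity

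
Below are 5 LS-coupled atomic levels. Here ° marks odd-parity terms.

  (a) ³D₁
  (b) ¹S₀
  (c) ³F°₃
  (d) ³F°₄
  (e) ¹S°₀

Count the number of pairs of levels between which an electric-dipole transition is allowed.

0

(a)–(b): forbidden (parity, ΔS, ΔL).
(a)–(c): forbidden (ΔJ).
(a)–(d): forbidden (ΔJ).
(a)–(e): forbidden (ΔS, ΔL).
(b)–(c): forbidden (ΔS, ΔL, ΔJ).
(b)–(d): forbidden (ΔS, ΔL, ΔJ).
(b)–(e): forbidden (ΔL, ΔJ).
(c)–(d): forbidden (parity).
(c)–(e): forbidden (parity, ΔS, ΔL, ΔJ).
(d)–(e): forbidden (parity, ΔS, ΔL, ΔJ).
Allowed pairs: 0 of 10.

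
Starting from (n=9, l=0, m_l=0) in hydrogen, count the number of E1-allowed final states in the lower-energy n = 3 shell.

3

E1 requires Δl = ±1, so l_f ∈ {-1, 1}; with 0 ≤ l_f ≤ n_f−1 = 2, the allowed l_f values are {1}.
For l_f = 1: m_f ∈ {m_i−1, m_i, m_i+1} ∩ [−1, 1] = {-1, 0, 1} → 3 states.
Total: 3.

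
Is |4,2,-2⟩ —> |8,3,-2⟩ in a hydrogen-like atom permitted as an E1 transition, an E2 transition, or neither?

Δl = 3 − 2 = +1; l_i + l_f = 5.
Δm_l = +0.
E1 (Δl = ±1, |Δm_l| ≤ 1): satisfied.
E2 (Δl = 0,±2, l_i+l_f ≥ 2, |Δm_l| ≤ 2): not satisfied.

E1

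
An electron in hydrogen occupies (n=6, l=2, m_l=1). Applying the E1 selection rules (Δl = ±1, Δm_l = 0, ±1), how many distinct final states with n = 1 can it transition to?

E1 requires l_f ∈ {1, 3}, but neither lies in [0, 0], so no final state is reachable.
Total: 0.

0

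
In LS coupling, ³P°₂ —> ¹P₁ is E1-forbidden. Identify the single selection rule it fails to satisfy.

Reading off the term symbols: S 1→0, L 1→1, J 2→1, parity odd→even.
Parity must change: odd → even — ok.
ΔS = 0: S: 1 → 0 — fails.
ΔL = 0, ±1 (not L=0↔0): L: 1 → 1, ΔL = +0 — ok.
ΔJ = 0, ±1 (not J=0↔0): J: 2 → 1, ΔJ = -1 — ok.

the ΔS = 0 rule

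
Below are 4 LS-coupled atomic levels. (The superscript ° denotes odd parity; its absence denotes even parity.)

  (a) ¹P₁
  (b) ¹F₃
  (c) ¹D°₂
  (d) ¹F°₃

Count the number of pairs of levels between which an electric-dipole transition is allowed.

(a)–(b): forbidden (parity, ΔL, ΔJ).
(a)–(c): allowed.
(a)–(d): forbidden (ΔL, ΔJ).
(b)–(c): allowed.
(b)–(d): allowed.
(c)–(d): forbidden (parity).
Allowed pairs: 3 of 6.

3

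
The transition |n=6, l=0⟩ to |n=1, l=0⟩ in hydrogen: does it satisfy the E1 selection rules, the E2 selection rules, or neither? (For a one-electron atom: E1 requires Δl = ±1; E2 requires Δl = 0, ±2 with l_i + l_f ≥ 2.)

neither

Δl = 0 − 0 = +0; l_i + l_f = 0.
E1 (Δl = ±1): not satisfied.
E2 (Δl = 0,±2, l_i+l_f ≥ 2): not satisfied.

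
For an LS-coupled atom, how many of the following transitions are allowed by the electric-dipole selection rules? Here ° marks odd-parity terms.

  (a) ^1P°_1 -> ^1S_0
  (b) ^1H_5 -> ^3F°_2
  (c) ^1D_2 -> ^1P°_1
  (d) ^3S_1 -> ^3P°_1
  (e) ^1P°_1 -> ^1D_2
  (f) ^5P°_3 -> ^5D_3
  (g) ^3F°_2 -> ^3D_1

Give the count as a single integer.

6

(a) allowed
(b) forbidden (ΔS, ΔL, ΔJ fail)
(c) allowed
(d) allowed
(e) allowed
(f) allowed
(g) allowed
Total allowed: 6 of 7.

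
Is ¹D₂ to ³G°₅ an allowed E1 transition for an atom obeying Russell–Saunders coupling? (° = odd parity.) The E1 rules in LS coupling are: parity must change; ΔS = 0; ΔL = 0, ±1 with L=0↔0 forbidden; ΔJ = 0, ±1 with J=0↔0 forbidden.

forbidden

Reading off the term symbols: S 0→1, L 2→4, J 2→5, parity even→odd.
Parity must change: even → odd — satisfied.
ΔS = 0: S: 0 → 1 — violated.
ΔL = 0, ±1 (not L=0↔0): L: 2 → 4, ΔL = +2 — violated.
ΔJ = 0, ±1 (not J=0↔0): J: 2 → 5, ΔJ = +3 — violated.
Rule(s) violated: ΔS, ΔL, ΔJ.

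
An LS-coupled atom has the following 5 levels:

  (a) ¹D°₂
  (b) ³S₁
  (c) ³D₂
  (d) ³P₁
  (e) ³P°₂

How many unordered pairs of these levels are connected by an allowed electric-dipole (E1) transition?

(a)–(b): forbidden (ΔS, ΔL).
(a)–(c): forbidden (ΔS).
(a)–(d): forbidden (ΔS).
(a)–(e): forbidden (parity, ΔS).
(b)–(c): forbidden (parity, ΔL).
(b)–(d): forbidden (parity).
(b)–(e): allowed.
(c)–(d): forbidden (parity).
(c)–(e): allowed.
(d)–(e): allowed.
Allowed pairs: 3 of 10.

3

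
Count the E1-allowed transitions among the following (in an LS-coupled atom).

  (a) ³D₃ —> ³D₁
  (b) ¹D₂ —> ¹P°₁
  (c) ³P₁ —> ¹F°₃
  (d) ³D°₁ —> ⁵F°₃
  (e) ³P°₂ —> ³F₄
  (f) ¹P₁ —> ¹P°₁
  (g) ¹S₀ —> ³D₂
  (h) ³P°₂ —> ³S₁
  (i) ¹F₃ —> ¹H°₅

3

(a) forbidden (parity, ΔJ fail)
(b) allowed
(c) forbidden (ΔS, ΔL, ΔJ fail)
(d) forbidden (parity, ΔS, ΔJ fail)
(e) forbidden (ΔL, ΔJ fail)
(f) allowed
(g) forbidden (parity, ΔS, ΔL, ΔJ fail)
(h) allowed
(i) forbidden (ΔL, ΔJ fail)
Total allowed: 3 of 9.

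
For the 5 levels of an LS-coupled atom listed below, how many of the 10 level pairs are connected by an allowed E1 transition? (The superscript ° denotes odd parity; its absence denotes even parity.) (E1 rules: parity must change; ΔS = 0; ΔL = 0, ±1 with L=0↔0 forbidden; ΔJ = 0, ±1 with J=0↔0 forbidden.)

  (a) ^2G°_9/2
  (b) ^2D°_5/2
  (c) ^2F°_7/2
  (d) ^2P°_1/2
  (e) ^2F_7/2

(a)–(b): forbidden (parity, ΔL, ΔJ).
(a)–(c): forbidden (parity).
(a)–(d): forbidden (parity, ΔL, ΔJ).
(a)–(e): allowed.
(b)–(c): forbidden (parity).
(b)–(d): forbidden (parity, ΔJ).
(b)–(e): allowed.
(c)–(d): forbidden (parity, ΔL, ΔJ).
(c)–(e): allowed.
(d)–(e): forbidden (ΔL, ΔJ).
Allowed pairs: 3 of 10.

3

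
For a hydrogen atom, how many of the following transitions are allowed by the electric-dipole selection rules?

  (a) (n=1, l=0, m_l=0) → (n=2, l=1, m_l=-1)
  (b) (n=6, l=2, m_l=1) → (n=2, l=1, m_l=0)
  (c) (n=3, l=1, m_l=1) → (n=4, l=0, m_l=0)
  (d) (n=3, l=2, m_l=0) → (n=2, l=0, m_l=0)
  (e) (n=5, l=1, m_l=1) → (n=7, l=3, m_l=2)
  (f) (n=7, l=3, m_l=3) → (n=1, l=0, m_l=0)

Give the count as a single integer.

(a) allowed
(b) allowed
(c) allowed
(d) forbidden — Δl = -2 (E1 requires Δl = ±1)
(e) forbidden — Δl = +2 (E1 requires Δl = ±1)
(f) forbidden — Δl = -3 (E1 requires Δl = ±1); Δm_l = -3 (E1 requires Δm_l = 0, ±1)
Total allowed: 3 of 6.

3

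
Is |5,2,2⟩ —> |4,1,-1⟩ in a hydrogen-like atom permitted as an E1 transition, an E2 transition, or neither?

Δl = 1 − 2 = -1; l_i + l_f = 3.
Δm_l = -3.
E1 (Δl = ±1, |Δm_l| ≤ 1): not satisfied.
E2 (Δl = 0,±2, l_i+l_f ≥ 2, |Δm_l| ≤ 2): not satisfied.

neither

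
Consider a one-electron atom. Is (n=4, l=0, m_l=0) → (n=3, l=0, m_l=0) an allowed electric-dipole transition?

Initial l = 0, final l = 0, so Δl = +0. E1 requires Δl = ±1: fails.
m_l: 0 → 0 (Δm_l = +0). |Δm_l| ≤ 1 ok.
The transition is electric-dipole forbidden.

forbidden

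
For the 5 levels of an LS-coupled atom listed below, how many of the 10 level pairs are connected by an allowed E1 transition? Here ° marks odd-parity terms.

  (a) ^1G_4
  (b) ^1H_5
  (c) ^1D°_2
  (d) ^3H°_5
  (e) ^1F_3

(a)–(b): forbidden (parity).
(a)–(c): forbidden (ΔL, ΔJ).
(a)–(d): forbidden (ΔS).
(a)–(e): forbidden (parity).
(b)–(c): forbidden (ΔL, ΔJ).
(b)–(d): forbidden (ΔS).
(b)–(e): forbidden (parity, ΔL, ΔJ).
(c)–(d): forbidden (parity, ΔS, ΔL, ΔJ).
(c)–(e): allowed.
(d)–(e): forbidden (ΔS, ΔL, ΔJ).
Allowed pairs: 1 of 10.

1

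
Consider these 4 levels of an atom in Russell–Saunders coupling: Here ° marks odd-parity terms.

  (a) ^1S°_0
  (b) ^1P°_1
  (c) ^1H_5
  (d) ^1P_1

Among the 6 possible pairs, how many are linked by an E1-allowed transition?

(a)–(b): forbidden (parity).
(a)–(c): forbidden (ΔL, ΔJ).
(a)–(d): allowed.
(b)–(c): forbidden (ΔL, ΔJ).
(b)–(d): allowed.
(c)–(d): forbidden (parity, ΔL, ΔJ).
Allowed pairs: 2 of 6.

2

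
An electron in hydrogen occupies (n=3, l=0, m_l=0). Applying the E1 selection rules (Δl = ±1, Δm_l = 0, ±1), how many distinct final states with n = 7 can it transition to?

E1 requires Δl = ±1, so l_f ∈ {-1, 1}; with 0 ≤ l_f ≤ n_f−1 = 6, the allowed l_f values are {1}.
For l_f = 1: m_f ∈ {m_i−1, m_i, m_i+1} ∩ [−1, 1] = {-1, 0, 1} → 3 states.
Total: 3.

3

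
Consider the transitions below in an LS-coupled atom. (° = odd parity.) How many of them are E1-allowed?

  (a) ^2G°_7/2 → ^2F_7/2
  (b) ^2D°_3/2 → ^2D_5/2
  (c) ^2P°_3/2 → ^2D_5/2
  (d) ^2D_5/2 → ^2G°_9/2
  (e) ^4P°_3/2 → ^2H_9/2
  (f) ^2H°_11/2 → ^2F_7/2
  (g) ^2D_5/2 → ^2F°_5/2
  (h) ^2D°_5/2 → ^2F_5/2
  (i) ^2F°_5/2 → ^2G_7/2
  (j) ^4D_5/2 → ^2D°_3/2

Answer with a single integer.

(a) allowed
(b) allowed
(c) allowed
(d) forbidden (ΔL, ΔJ fail)
(e) forbidden (ΔS, ΔL, ΔJ fail)
(f) forbidden (ΔL, ΔJ fail)
(g) allowed
(h) allowed
(i) allowed
(j) forbidden (ΔS fails)
Total allowed: 6 of 10.

6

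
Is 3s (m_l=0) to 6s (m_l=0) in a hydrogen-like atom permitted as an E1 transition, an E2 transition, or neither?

Δl = 0 − 0 = +0; l_i + l_f = 0.
Δm_l = +0.
E1 (Δl = ±1, |Δm_l| ≤ 1): not satisfied.
E2 (Δl = 0,±2, l_i+l_f ≥ 2, |Δm_l| ≤ 2): not satisfied.

neither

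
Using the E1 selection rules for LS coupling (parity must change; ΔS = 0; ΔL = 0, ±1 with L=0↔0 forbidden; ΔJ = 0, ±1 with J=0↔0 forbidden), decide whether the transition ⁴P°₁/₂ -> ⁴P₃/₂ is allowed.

Initial level: S=3/2, L=1, J=1/2, parity odd. Final level: S=3/2, L=1, J=3/2, parity even.
Parity must change: odd → even — passes.
ΔS = 0: S: 3/2 → 3/2 — passes.
ΔL = 0, ±1 (not L=0↔0): L: 1 → 1, ΔL = +0 — passes.
ΔJ = 0, ±1 (not J=0↔0): J: 1/2 → 3/2, ΔJ = +1 — passes.
All four E1 rules are satisfied.

allowed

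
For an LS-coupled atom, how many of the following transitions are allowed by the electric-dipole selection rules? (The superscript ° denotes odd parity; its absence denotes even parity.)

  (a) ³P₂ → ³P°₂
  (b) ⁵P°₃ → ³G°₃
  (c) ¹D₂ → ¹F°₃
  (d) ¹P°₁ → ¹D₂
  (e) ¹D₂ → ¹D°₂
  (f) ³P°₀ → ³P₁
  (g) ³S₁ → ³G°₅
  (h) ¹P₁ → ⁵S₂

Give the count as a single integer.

(a) allowed
(b) forbidden (parity, ΔS, ΔL fail)
(c) allowed
(d) allowed
(e) allowed
(f) allowed
(g) forbidden (ΔL, ΔJ fail)
(h) forbidden (parity, ΔS fail)
Total allowed: 5 of 8.

5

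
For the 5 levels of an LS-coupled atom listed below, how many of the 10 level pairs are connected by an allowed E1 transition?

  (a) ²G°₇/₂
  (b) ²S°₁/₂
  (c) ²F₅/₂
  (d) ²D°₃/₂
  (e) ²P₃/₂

(a)–(b): forbidden (parity, ΔL, ΔJ).
(a)–(c): allowed.
(a)–(d): forbidden (parity, ΔL, ΔJ).
(a)–(e): forbidden (ΔL, ΔJ).
(b)–(c): forbidden (ΔL, ΔJ).
(b)–(d): forbidden (parity, ΔL).
(b)–(e): allowed.
(c)–(d): allowed.
(c)–(e): forbidden (parity, ΔL).
(d)–(e): allowed.
Allowed pairs: 4 of 10.

4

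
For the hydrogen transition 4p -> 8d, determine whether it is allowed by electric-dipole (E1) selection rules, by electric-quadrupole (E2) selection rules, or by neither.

Δl = 2 − 1 = +1; l_i + l_f = 3.
E1 (Δl = ±1): satisfied.
E2 (Δl = 0,±2, l_i+l_f ≥ 2): not satisfied.

E1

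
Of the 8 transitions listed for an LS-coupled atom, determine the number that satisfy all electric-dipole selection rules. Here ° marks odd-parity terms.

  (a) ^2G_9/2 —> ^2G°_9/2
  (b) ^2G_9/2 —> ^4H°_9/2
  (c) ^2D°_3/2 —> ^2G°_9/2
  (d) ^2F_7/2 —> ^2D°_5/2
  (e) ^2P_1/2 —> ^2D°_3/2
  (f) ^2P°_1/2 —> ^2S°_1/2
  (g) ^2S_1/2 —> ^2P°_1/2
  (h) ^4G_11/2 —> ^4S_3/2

(a) allowed
(b) forbidden (ΔS fails)
(c) forbidden (parity, ΔL, ΔJ fail)
(d) allowed
(e) allowed
(f) forbidden (parity fails)
(g) allowed
(h) forbidden (parity, ΔL, ΔJ fail)
Total allowed: 4 of 8.

4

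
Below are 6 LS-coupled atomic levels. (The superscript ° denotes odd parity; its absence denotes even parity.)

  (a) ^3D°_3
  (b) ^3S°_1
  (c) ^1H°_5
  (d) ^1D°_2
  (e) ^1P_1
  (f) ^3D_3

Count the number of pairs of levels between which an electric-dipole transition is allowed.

(a)–(b): forbidden (parity, ΔL, ΔJ).
(a)–(c): forbidden (parity, ΔS, ΔL, ΔJ).
(a)–(d): forbidden (parity, ΔS).
(a)–(e): forbidden (ΔS, ΔJ).
(a)–(f): allowed.
(b)–(c): forbidden (parity, ΔS, ΔL, ΔJ).
(b)–(d): forbidden (parity, ΔS, ΔL).
(b)–(e): forbidden (ΔS).
(b)–(f): forbidden (ΔL, ΔJ).
(c)–(d): forbidden (parity, ΔL, ΔJ).
(c)–(e): forbidden (ΔL, ΔJ).
(c)–(f): forbidden (ΔS, ΔL, ΔJ).
(d)–(e): allowed.
(d)–(f): forbidden (ΔS).
(e)–(f): forbidden (parity, ΔS, ΔJ).
Allowed pairs: 2 of 15.

2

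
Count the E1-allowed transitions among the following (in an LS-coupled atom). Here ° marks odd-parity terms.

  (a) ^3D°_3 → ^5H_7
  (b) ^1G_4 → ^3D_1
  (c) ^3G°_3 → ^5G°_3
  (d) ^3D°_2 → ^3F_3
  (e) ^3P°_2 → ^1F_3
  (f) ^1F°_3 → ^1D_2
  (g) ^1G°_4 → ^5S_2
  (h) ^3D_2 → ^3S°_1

(a) forbidden (ΔS, ΔL, ΔJ fail)
(b) forbidden (parity, ΔS, ΔL, ΔJ fail)
(c) forbidden (parity, ΔS fail)
(d) allowed
(e) forbidden (ΔS, ΔL fail)
(f) allowed
(g) forbidden (ΔS, ΔL, ΔJ fail)
(h) forbidden (ΔL fails)
Total allowed: 2 of 8.

2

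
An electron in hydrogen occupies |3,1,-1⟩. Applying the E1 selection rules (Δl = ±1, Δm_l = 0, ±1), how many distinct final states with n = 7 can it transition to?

E1 requires Δl = ±1, so l_f ∈ {0, 2}; with 0 ≤ l_f ≤ n_f−1 = 6, the allowed l_f values are {0, 2}.
For l_f = 0: m_f ∈ {m_i−1, m_i, m_i+1} ∩ [−0, 0] = {0} → 1 state.
For l_f = 2: m_f ∈ {m_i−1, m_i, m_i+1} ∩ [−2, 2] = {-2, -1, 0} → 3 states.
Total: 4.

4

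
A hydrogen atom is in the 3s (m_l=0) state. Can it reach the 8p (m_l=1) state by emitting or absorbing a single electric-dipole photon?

Initial l = 0, final l = 1, so Δl = +1. E1 requires Δl = ±1: passes.
Δm_l = 1 − (0) = +1. E1 requires Δm_l = 0, ±1: passes.
All E1 selection rules are satisfied.

allowed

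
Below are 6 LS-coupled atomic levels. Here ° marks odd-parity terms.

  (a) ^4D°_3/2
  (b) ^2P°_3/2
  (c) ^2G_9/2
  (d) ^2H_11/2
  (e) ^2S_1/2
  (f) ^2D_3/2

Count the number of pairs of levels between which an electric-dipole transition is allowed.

2

(a)–(b): forbidden (parity, ΔS).
(a)–(c): forbidden (ΔS, ΔL, ΔJ).
(a)–(d): forbidden (ΔS, ΔL, ΔJ).
(a)–(e): forbidden (ΔS, ΔL).
(a)–(f): forbidden (ΔS).
(b)–(c): forbidden (ΔL, ΔJ).
(b)–(d): forbidden (ΔL, ΔJ).
(b)–(e): allowed.
(b)–(f): allowed.
(c)–(d): forbidden (parity).
(c)–(e): forbidden (parity, ΔL, ΔJ).
(c)–(f): forbidden (parity, ΔL, ΔJ).
(d)–(e): forbidden (parity, ΔL, ΔJ).
(d)–(f): forbidden (parity, ΔL, ΔJ).
(e)–(f): forbidden (parity, ΔL).
Allowed pairs: 2 of 15.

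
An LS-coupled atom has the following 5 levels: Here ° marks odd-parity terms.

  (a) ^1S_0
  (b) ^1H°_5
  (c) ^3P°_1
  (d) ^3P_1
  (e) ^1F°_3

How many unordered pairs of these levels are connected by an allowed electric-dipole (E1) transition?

1

(a)–(b): forbidden (ΔL, ΔJ).
(a)–(c): forbidden (ΔS).
(a)–(d): forbidden (parity, ΔS).
(a)–(e): forbidden (ΔL, ΔJ).
(b)–(c): forbidden (parity, ΔS, ΔL, ΔJ).
(b)–(d): forbidden (ΔS, ΔL, ΔJ).
(b)–(e): forbidden (parity, ΔL, ΔJ).
(c)–(d): allowed.
(c)–(e): forbidden (parity, ΔS, ΔL, ΔJ).
(d)–(e): forbidden (ΔS, ΔL, ΔJ).
Allowed pairs: 1 of 10.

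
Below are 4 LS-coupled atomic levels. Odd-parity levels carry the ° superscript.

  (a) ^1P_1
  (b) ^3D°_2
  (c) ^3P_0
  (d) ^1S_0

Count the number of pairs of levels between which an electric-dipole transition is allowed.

(a)–(b): forbidden (ΔS).
(a)–(c): forbidden (parity, ΔS).
(a)–(d): forbidden (parity).
(b)–(c): forbidden (ΔJ).
(b)–(d): forbidden (ΔS, ΔL, ΔJ).
(c)–(d): forbidden (parity, ΔS, ΔJ).
Allowed pairs: 0 of 6.

0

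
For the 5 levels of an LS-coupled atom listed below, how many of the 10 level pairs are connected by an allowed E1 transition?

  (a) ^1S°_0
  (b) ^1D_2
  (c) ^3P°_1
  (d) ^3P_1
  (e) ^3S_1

(a)–(b): forbidden (ΔL, ΔJ).
(a)–(c): forbidden (parity, ΔS).
(a)–(d): forbidden (ΔS).
(a)–(e): forbidden (ΔS, ΔL).
(b)–(c): forbidden (ΔS).
(b)–(d): forbidden (parity, ΔS).
(b)–(e): forbidden (parity, ΔS, ΔL).
(c)–(d): allowed.
(c)–(e): allowed.
(d)–(e): forbidden (parity).
Allowed pairs: 2 of 10.

2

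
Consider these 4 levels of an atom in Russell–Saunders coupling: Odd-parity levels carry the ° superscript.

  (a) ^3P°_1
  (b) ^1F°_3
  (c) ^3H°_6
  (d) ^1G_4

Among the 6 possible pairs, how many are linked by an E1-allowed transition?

1

(a)–(b): forbidden (parity, ΔS, ΔL, ΔJ).
(a)–(c): forbidden (parity, ΔL, ΔJ).
(a)–(d): forbidden (ΔS, ΔL, ΔJ).
(b)–(c): forbidden (parity, ΔS, ΔL, ΔJ).
(b)–(d): allowed.
(c)–(d): forbidden (ΔS, ΔJ).
Allowed pairs: 1 of 6.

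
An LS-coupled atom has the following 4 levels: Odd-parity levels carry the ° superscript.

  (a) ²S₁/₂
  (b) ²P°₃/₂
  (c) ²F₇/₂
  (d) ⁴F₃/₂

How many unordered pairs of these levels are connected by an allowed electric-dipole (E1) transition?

1

(a)–(b): allowed.
(a)–(c): forbidden (parity, ΔL, ΔJ).
(a)–(d): forbidden (parity, ΔS, ΔL).
(b)–(c): forbidden (ΔL, ΔJ).
(b)–(d): forbidden (ΔS, ΔL).
(c)–(d): forbidden (parity, ΔS, ΔJ).
Allowed pairs: 1 of 6.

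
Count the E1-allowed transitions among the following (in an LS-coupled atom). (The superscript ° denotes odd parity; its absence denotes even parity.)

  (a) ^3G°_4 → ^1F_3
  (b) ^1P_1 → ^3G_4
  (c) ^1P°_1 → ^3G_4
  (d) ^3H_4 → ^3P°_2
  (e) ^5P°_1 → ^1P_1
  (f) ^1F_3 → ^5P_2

0

(a) forbidden (ΔS fails)
(b) forbidden (parity, ΔS, ΔL, ΔJ fail)
(c) forbidden (ΔS, ΔL, ΔJ fail)
(d) forbidden (ΔL, ΔJ fail)
(e) forbidden (ΔS fails)
(f) forbidden (parity, ΔS, ΔL fail)
Total allowed: 0 of 6.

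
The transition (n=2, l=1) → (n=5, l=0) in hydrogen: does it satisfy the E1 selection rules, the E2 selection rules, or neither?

Δl = 0 − 1 = -1; l_i + l_f = 1.
E1 (Δl = ±1): satisfied.
E2 (Δl = 0,±2, l_i+l_f ≥ 2): not satisfied.

E1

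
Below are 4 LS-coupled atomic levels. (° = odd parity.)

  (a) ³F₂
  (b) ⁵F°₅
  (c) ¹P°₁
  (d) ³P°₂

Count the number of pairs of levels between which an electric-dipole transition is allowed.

0

(a)–(b): forbidden (ΔS, ΔJ).
(a)–(c): forbidden (ΔS, ΔL).
(a)–(d): forbidden (ΔL).
(b)–(c): forbidden (parity, ΔS, ΔL, ΔJ).
(b)–(d): forbidden (parity, ΔS, ΔL, ΔJ).
(c)–(d): forbidden (parity, ΔS).
Allowed pairs: 0 of 6.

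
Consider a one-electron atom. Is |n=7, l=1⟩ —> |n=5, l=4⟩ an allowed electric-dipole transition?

l: 1 → 4 (Δl = +3). Δl = ±1 ✗.
The transition is electric-dipole forbidden.

forbidden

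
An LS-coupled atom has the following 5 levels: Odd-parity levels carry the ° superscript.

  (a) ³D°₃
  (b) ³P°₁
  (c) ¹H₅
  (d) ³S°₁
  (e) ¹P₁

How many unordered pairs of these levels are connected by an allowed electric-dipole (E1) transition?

0

(a)–(b): forbidden (parity, ΔJ).
(a)–(c): forbidden (ΔS, ΔL, ΔJ).
(a)–(d): forbidden (parity, ΔL, ΔJ).
(a)–(e): forbidden (ΔS, ΔJ).
(b)–(c): forbidden (ΔS, ΔL, ΔJ).
(b)–(d): forbidden (parity).
(b)–(e): forbidden (ΔS).
(c)–(d): forbidden (ΔS, ΔL, ΔJ).
(c)–(e): forbidden (parity, ΔL, ΔJ).
(d)–(e): forbidden (ΔS).
Allowed pairs: 0 of 10.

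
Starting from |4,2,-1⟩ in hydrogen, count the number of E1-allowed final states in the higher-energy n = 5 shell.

5

E1 requires Δl = ±1, so l_f ∈ {1, 3}; with 0 ≤ l_f ≤ n_f−1 = 4, the allowed l_f values are {1, 3}.
For l_f = 1: m_f ∈ {m_i−1, m_i, m_i+1} ∩ [−1, 1] = {-1, 0} → 2 states.
For l_f = 3: m_f ∈ {m_i−1, m_i, m_i+1} ∩ [−3, 3] = {-2, -1, 0} → 3 states.
Total: 5.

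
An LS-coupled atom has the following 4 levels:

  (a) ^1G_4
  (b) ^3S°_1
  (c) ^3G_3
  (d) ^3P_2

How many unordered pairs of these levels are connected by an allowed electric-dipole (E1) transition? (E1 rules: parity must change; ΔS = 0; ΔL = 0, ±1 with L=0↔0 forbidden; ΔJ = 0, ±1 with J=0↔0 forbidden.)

(a)–(b): forbidden (ΔS, ΔL, ΔJ).
(a)–(c): forbidden (parity, ΔS).
(a)–(d): forbidden (parity, ΔS, ΔL, ΔJ).
(b)–(c): forbidden (ΔL, ΔJ).
(b)–(d): allowed.
(c)–(d): forbidden (parity, ΔL).
Allowed pairs: 1 of 6.

1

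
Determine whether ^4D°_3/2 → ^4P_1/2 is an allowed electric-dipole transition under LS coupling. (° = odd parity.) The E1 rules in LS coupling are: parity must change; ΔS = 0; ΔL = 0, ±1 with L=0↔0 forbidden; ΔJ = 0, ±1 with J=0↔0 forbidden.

Initial level: S=3/2, L=2, J=3/2, parity odd. Final level: S=3/2, L=1, J=1/2, parity even.
Parity must change: odd → even — passes.
ΔS = 0: S: 3/2 → 3/2 — passes.
ΔL = 0, ±1 (not L=0↔0): L: 2 → 1, ΔL = -1 — passes.
ΔJ = 0, ±1 (not J=0↔0): J: 3/2 → 1/2, ΔJ = -1 — passes.
All four E1 rules are satisfied.

allowed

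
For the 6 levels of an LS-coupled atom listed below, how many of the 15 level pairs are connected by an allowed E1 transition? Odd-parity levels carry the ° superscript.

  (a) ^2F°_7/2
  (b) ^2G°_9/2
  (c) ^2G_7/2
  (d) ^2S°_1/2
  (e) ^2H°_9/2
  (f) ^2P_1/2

(a)–(b): forbidden (parity).
(a)–(c): allowed.
(a)–(d): forbidden (parity, ΔL, ΔJ).
(a)–(e): forbidden (parity, ΔL).
(a)–(f): forbidden (ΔL, ΔJ).
(b)–(c): allowed.
(b)–(d): forbidden (parity, ΔL, ΔJ).
(b)–(e): forbidden (parity).
(b)–(f): forbidden (ΔL, ΔJ).
(c)–(d): forbidden (ΔL, ΔJ).
(c)–(e): allowed.
(c)–(f): forbidden (parity, ΔL, ΔJ).
(d)–(e): forbidden (parity, ΔL, ΔJ).
(d)–(f): allowed.
(e)–(f): forbidden (ΔL, ΔJ).
Allowed pairs: 4 of 15.

4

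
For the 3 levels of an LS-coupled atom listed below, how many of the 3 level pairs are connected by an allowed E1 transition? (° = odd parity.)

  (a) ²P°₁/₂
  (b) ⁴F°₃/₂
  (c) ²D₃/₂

(a)–(b): forbidden (parity, ΔS, ΔL).
(a)–(c): allowed.
(b)–(c): forbidden (ΔS).
Allowed pairs: 1 of 3.

1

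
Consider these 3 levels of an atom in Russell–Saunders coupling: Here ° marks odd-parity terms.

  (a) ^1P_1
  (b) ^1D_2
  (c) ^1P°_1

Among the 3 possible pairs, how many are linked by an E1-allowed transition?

(a)–(b): forbidden (parity).
(a)–(c): allowed.
(b)–(c): allowed.
Allowed pairs: 2 of 3.

2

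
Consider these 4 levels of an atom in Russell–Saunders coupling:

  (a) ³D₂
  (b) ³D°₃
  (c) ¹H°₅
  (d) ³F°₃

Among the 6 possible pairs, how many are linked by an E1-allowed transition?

2

(a)–(b): allowed.
(a)–(c): forbidden (ΔS, ΔL, ΔJ).
(a)–(d): allowed.
(b)–(c): forbidden (parity, ΔS, ΔL, ΔJ).
(b)–(d): forbidden (parity).
(c)–(d): forbidden (parity, ΔS, ΔL, ΔJ).
Allowed pairs: 2 of 6.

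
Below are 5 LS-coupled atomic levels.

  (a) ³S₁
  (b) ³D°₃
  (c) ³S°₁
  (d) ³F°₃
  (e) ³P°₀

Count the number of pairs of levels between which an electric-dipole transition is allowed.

(a)–(b): forbidden (ΔL, ΔJ).
(a)–(c): forbidden (ΔL).
(a)–(d): forbidden (ΔL, ΔJ).
(a)–(e): allowed.
(b)–(c): forbidden (parity, ΔL, ΔJ).
(b)–(d): forbidden (parity).
(b)–(e): forbidden (parity, ΔJ).
(c)–(d): forbidden (parity, ΔL, ΔJ).
(c)–(e): forbidden (parity).
(d)–(e): forbidden (parity, ΔL, ΔJ).
Allowed pairs: 1 of 10.

1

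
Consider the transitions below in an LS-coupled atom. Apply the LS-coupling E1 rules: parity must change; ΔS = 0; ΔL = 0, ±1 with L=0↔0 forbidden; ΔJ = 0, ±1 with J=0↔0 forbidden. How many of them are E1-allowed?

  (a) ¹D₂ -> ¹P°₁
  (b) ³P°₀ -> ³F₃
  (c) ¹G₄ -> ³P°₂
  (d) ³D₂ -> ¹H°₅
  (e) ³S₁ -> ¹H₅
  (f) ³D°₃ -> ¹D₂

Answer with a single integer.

(a) allowed
(b) forbidden (ΔL, ΔJ fail)
(c) forbidden (ΔS, ΔL, ΔJ fail)
(d) forbidden (ΔS, ΔL, ΔJ fail)
(e) forbidden (parity, ΔS, ΔL, ΔJ fail)
(f) forbidden (ΔS fails)
Total allowed: 1 of 6.

1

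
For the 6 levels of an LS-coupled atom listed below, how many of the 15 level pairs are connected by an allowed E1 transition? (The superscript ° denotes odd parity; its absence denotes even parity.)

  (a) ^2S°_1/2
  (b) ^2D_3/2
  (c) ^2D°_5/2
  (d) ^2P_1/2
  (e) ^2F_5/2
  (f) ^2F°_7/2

(a)–(b): forbidden (ΔL).
(a)–(c): forbidden (parity, ΔL, ΔJ).
(a)–(d): allowed.
(a)–(e): forbidden (ΔL, ΔJ).
(a)–(f): forbidden (parity, ΔL, ΔJ).
(b)–(c): allowed.
(b)–(d): forbidden (parity).
(b)–(e): forbidden (parity).
(b)–(f): forbidden (ΔJ).
(c)–(d): forbidden (ΔJ).
(c)–(e): allowed.
(c)–(f): forbidden (parity).
(d)–(e): forbidden (parity, ΔL, ΔJ).
(d)–(f): forbidden (ΔL, ΔJ).
(e)–(f): allowed.
Allowed pairs: 4 of 15.

4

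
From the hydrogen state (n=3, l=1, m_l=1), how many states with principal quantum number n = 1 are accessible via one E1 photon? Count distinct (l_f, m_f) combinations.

E1 requires Δl = ±1, so l_f ∈ {0, 2}; with 0 ≤ l_f ≤ n_f−1 = 0, the allowed l_f values are {0}.
For l_f = 0: m_f ∈ {m_i−1, m_i, m_i+1} ∩ [−0, 0] = {0} → 1 state.
Total: 1.

1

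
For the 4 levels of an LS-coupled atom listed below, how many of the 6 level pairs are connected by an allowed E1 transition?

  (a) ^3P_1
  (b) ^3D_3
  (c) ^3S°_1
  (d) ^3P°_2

3

(a)–(b): forbidden (parity, ΔJ).
(a)–(c): allowed.
(a)–(d): allowed.
(b)–(c): forbidden (ΔL, ΔJ).
(b)–(d): allowed.
(c)–(d): forbidden (parity).
Allowed pairs: 3 of 6.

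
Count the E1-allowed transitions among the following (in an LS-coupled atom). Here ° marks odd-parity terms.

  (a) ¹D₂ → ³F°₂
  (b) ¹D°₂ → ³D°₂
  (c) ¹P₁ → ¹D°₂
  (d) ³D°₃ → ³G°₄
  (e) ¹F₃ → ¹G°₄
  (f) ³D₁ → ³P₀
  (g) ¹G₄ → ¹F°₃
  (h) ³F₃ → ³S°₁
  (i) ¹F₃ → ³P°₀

(a) forbidden (ΔS fails)
(b) forbidden (parity, ΔS fail)
(c) allowed
(d) forbidden (parity, ΔL fail)
(e) allowed
(f) forbidden (parity fails)
(g) allowed
(h) forbidden (ΔL, ΔJ fail)
(i) forbidden (ΔS, ΔL, ΔJ fail)
Total allowed: 3 of 9.

3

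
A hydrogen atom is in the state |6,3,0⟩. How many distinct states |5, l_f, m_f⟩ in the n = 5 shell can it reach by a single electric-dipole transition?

6

E1 requires Δl = ±1, so l_f ∈ {2, 4}; with 0 ≤ l_f ≤ n_f−1 = 4, the allowed l_f values are {2, 4}.
For l_f = 2: m_f ∈ {m_i−1, m_i, m_i+1} ∩ [−2, 2] = {-1, 0, 1} → 3 states.
For l_f = 4: m_f ∈ {m_i−1, m_i, m_i+1} ∩ [−4, 4] = {-1, 0, 1} → 3 states.
Total: 6.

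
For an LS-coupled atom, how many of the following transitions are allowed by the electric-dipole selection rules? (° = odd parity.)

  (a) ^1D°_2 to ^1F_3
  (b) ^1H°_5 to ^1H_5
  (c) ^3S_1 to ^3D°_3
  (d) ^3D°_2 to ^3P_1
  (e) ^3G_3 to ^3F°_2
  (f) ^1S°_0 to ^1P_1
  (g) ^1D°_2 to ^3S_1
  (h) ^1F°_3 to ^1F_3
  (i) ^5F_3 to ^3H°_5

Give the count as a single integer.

6

(a) allowed
(b) allowed
(c) forbidden (ΔL, ΔJ fail)
(d) allowed
(e) allowed
(f) allowed
(g) forbidden (ΔS, ΔL fail)
(h) allowed
(i) forbidden (ΔS, ΔL, ΔJ fail)
Total allowed: 6 of 9.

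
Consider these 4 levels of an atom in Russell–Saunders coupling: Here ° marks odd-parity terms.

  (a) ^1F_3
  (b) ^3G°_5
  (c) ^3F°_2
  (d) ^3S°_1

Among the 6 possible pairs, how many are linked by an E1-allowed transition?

0

(a)–(b): forbidden (ΔS, ΔJ).
(a)–(c): forbidden (ΔS).
(a)–(d): forbidden (ΔS, ΔL, ΔJ).
(b)–(c): forbidden (parity, ΔJ).
(b)–(d): forbidden (parity, ΔL, ΔJ).
(c)–(d): forbidden (parity, ΔL).
Allowed pairs: 0 of 6.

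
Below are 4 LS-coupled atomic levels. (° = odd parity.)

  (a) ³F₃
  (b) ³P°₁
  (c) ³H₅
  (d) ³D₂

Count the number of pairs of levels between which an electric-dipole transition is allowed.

1

(a)–(b): forbidden (ΔL, ΔJ).
(a)–(c): forbidden (parity, ΔL, ΔJ).
(a)–(d): forbidden (parity).
(b)–(c): forbidden (ΔL, ΔJ).
(b)–(d): allowed.
(c)–(d): forbidden (parity, ΔL, ΔJ).
Allowed pairs: 1 of 6.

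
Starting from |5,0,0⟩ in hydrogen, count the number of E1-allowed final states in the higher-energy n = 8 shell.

3

E1 requires Δl = ±1, so l_f ∈ {-1, 1}; with 0 ≤ l_f ≤ n_f−1 = 7, the allowed l_f values are {1}.
For l_f = 1: m_f ∈ {m_i−1, m_i, m_i+1} ∩ [−1, 1] = {-1, 0, 1} → 3 states.
Total: 3.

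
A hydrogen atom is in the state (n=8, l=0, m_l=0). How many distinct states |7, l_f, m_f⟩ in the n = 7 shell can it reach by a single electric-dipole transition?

3

E1 requires Δl = ±1, so l_f ∈ {-1, 1}; with 0 ≤ l_f ≤ n_f−1 = 6, the allowed l_f values are {1}.
For l_f = 1: m_f ∈ {m_i−1, m_i, m_i+1} ∩ [−1, 1] = {-1, 0, 1} → 3 states.
Total: 3.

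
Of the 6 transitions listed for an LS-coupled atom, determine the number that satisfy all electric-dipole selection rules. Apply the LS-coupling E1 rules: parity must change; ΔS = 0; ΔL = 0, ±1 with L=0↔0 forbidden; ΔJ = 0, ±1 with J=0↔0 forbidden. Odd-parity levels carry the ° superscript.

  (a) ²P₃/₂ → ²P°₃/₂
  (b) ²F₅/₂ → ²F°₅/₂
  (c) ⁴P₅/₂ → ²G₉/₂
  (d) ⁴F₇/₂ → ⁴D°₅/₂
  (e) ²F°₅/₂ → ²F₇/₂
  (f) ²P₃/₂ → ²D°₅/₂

5

(a) allowed
(b) allowed
(c) forbidden (parity, ΔS, ΔL, ΔJ fail)
(d) allowed
(e) allowed
(f) allowed
Total allowed: 5 of 6.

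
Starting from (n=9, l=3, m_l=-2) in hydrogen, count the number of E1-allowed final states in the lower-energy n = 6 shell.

5

E1 requires Δl = ±1, so l_f ∈ {2, 4}; with 0 ≤ l_f ≤ n_f−1 = 5, the allowed l_f values are {2, 4}.
For l_f = 2: m_f ∈ {m_i−1, m_i, m_i+1} ∩ [−2, 2] = {-2, -1} → 2 states.
For l_f = 4: m_f ∈ {m_i−1, m_i, m_i+1} ∩ [−4, 4] = {-3, -2, -1} → 3 states.
Total: 5.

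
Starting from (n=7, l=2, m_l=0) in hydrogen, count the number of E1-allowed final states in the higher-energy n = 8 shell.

6

E1 requires Δl = ±1, so l_f ∈ {1, 3}; with 0 ≤ l_f ≤ n_f−1 = 7, the allowed l_f values are {1, 3}.
For l_f = 1: m_f ∈ {m_i−1, m_i, m_i+1} ∩ [−1, 1] = {-1, 0, 1} → 3 states.
For l_f = 3: m_f ∈ {m_i−1, m_i, m_i+1} ∩ [−3, 3] = {-1, 0, 1} → 3 states.
Total: 6.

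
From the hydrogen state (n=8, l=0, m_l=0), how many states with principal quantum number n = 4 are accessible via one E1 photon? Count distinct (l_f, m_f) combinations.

E1 requires Δl = ±1, so l_f ∈ {-1, 1}; with 0 ≤ l_f ≤ n_f−1 = 3, the allowed l_f values are {1}.
For l_f = 1: m_f ∈ {m_i−1, m_i, m_i+1} ∩ [−1, 1] = {-1, 0, 1} → 3 states.
Total: 3.

3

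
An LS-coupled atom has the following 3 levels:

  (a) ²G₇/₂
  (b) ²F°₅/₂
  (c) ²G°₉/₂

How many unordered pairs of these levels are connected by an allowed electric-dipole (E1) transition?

2

(a)–(b): allowed.
(a)–(c): allowed.
(b)–(c): forbidden (parity, ΔJ).
Allowed pairs: 2 of 3.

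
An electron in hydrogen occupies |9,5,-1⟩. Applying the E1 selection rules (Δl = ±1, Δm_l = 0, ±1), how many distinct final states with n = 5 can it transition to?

3

E1 requires Δl = ±1, so l_f ∈ {4, 6}; with 0 ≤ l_f ≤ n_f−1 = 4, the allowed l_f values are {4}.
For l_f = 4: m_f ∈ {m_i−1, m_i, m_i+1} ∩ [−4, 4] = {-2, -1, 0} → 3 states.
Total: 3.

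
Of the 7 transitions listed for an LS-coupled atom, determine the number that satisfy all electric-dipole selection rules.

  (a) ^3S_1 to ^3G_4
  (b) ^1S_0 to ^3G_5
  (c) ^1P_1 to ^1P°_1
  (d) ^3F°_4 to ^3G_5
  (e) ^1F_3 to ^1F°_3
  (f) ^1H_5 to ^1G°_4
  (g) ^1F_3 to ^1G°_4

5

(a) forbidden (parity, ΔL, ΔJ fail)
(b) forbidden (parity, ΔS, ΔL, ΔJ fail)
(c) allowed
(d) allowed
(e) allowed
(f) allowed
(g) allowed
Total allowed: 5 of 7.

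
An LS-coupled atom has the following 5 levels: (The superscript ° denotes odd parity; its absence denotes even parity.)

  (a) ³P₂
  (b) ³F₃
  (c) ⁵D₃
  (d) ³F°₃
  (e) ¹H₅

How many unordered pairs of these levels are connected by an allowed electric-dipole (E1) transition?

1

(a)–(b): forbidden (parity, ΔL).
(a)–(c): forbidden (parity, ΔS).
(a)–(d): forbidden (ΔL).
(a)–(e): forbidden (parity, ΔS, ΔL, ΔJ).
(b)–(c): forbidden (parity, ΔS).
(b)–(d): allowed.
(b)–(e): forbidden (parity, ΔS, ΔL, ΔJ).
(c)–(d): forbidden (ΔS).
(c)–(e): forbidden (parity, ΔS, ΔL, ΔJ).
(d)–(e): forbidden (ΔS, ΔL, ΔJ).
Allowed pairs: 1 of 10.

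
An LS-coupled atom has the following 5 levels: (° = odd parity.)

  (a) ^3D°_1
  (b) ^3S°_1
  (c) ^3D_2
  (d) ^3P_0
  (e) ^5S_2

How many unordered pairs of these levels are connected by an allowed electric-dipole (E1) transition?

(a)–(b): forbidden (parity, ΔL).
(a)–(c): allowed.
(a)–(d): allowed.
(a)–(e): forbidden (ΔS, ΔL).
(b)–(c): forbidden (ΔL).
(b)–(d): allowed.
(b)–(e): forbidden (ΔS, ΔL).
(c)–(d): forbidden (parity, ΔJ).
(c)–(e): forbidden (parity, ΔS, ΔL).
(d)–(e): forbidden (parity, ΔS, ΔJ).
Allowed pairs: 3 of 10.

3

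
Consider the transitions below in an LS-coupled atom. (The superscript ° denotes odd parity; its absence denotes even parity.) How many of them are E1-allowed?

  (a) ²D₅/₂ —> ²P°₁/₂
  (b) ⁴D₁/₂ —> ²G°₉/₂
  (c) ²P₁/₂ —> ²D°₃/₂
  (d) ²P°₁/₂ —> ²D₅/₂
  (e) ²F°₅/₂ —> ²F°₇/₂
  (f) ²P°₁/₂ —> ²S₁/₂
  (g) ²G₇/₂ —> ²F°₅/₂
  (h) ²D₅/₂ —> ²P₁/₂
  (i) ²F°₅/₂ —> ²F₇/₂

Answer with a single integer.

4

(a) forbidden (ΔJ fails)
(b) forbidden (ΔS, ΔL, ΔJ fail)
(c) allowed
(d) forbidden (ΔJ fails)
(e) forbidden (parity fails)
(f) allowed
(g) allowed
(h) forbidden (parity, ΔJ fail)
(i) allowed
Total allowed: 4 of 9.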